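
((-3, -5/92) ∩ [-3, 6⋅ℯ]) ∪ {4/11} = (-3, -5/92) ∪ {4/11}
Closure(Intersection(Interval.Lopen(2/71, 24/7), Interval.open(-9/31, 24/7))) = Interval(2/71, 24/7)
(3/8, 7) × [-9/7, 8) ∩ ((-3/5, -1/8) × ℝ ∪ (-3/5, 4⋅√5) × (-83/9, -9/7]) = (3/8, 7) × {-9/7}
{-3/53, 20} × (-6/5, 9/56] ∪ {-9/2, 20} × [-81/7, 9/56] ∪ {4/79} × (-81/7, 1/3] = ({4/79} × (-81/7, 1/3]) ∪ ({-9/2, 20} × [-81/7, 9/56]) ∪ ({-3/53, 20} × (-6/5, 9/56])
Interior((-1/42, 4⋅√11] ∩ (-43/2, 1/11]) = (-1/42, 1/11)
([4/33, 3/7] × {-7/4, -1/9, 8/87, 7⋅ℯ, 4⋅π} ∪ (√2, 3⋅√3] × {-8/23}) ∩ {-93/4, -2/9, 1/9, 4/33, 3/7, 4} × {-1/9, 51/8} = {4/33, 3/7} × {-1/9}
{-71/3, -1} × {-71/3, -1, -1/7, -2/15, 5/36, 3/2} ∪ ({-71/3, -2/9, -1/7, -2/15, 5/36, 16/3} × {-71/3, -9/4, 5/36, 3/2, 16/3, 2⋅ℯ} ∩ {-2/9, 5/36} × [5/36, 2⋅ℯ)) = ({-2/9, 5/36} × {5/36, 3/2, 16/3}) ∪ ({-71/3, -1} × {-71/3, -1, -1/7, -2/15, 5/36, 3/2})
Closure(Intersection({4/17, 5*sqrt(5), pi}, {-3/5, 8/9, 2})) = EmptySet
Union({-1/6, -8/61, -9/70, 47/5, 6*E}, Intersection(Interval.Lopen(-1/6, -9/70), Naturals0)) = {-1/6, -8/61, -9/70, 47/5, 6*E}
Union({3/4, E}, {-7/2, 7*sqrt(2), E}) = {-7/2, 3/4, 7*sqrt(2), E}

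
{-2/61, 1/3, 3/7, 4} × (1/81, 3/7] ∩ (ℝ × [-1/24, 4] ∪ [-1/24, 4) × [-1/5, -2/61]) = {-2/61, 1/3, 3/7, 4} × (1/81, 3/7]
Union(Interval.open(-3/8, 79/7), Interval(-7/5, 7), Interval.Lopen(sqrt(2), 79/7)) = Interval(-7/5, 79/7)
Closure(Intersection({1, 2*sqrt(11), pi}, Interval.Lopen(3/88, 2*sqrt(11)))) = {1, 2*sqrt(11), pi}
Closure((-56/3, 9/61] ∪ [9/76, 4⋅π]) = [-56/3, 4⋅π]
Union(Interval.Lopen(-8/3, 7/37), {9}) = Union({9}, Interval.Lopen(-8/3, 7/37))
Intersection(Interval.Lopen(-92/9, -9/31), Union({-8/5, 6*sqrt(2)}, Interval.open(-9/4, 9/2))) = Interval.Lopen(-9/4, -9/31)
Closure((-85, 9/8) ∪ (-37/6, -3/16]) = [-85, 9/8]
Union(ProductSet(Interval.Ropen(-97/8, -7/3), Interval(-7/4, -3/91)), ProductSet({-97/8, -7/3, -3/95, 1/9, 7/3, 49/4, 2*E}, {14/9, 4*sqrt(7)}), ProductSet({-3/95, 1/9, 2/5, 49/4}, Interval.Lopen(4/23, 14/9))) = Union(ProductSet({-3/95, 1/9, 2/5, 49/4}, Interval.Lopen(4/23, 14/9)), ProductSet({-97/8, -7/3, -3/95, 1/9, 7/3, 49/4, 2*E}, {14/9, 4*sqrt(7)}), ProductSet(Interval.Ropen(-97/8, -7/3), Interval(-7/4, -3/91)))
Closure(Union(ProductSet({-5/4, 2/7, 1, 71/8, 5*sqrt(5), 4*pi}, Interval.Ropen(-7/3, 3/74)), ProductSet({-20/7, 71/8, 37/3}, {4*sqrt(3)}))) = Union(ProductSet({-20/7, 71/8, 37/3}, {4*sqrt(3)}), ProductSet({-5/4, 2/7, 1, 71/8, 5*sqrt(5), 4*pi}, Interval(-7/3, 3/74)))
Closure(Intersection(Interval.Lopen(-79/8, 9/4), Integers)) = Range(-9, 3, 1)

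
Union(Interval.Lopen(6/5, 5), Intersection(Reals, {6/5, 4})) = Interval(6/5, 5)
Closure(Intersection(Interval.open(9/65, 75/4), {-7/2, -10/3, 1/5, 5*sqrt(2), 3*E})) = {1/5, 5*sqrt(2), 3*E}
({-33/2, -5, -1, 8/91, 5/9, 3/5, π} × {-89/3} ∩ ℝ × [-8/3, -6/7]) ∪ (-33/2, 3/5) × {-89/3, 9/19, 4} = (-33/2, 3/5) × {-89/3, 9/19, 4}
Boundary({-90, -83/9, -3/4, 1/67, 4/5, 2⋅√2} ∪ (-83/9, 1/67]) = {-90, -83/9, 1/67, 4/5, 2⋅√2}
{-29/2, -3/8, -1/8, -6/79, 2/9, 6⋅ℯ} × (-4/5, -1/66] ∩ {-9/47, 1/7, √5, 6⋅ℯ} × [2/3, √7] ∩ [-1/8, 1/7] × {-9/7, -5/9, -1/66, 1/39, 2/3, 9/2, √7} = ∅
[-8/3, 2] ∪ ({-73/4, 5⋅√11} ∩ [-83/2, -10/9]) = {-73/4} ∪ [-8/3, 2]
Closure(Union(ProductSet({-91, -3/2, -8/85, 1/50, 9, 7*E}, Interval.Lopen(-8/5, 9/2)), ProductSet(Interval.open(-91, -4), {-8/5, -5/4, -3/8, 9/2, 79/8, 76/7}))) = Union(ProductSet({-91, -3/2, -8/85, 1/50, 9, 7*E}, Interval(-8/5, 9/2)), ProductSet(Interval(-91, -4), {-8/5, -5/4, -3/8, 9/2, 79/8, 76/7}))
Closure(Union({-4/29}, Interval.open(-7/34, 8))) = Interval(-7/34, 8)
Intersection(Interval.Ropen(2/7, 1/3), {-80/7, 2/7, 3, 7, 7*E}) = {2/7}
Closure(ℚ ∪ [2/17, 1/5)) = ℚ ∪ (-∞, ∞)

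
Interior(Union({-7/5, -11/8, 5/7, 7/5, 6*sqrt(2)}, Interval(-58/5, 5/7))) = Interval.open(-58/5, 5/7)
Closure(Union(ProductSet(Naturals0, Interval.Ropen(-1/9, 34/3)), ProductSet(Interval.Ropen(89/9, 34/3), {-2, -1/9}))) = Union(ProductSet(Interval(89/9, 34/3), {-2, -1/9}), ProductSet(Naturals0, Interval(-1/9, 34/3)))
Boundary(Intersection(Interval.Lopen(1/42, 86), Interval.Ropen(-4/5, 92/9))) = {1/42, 92/9}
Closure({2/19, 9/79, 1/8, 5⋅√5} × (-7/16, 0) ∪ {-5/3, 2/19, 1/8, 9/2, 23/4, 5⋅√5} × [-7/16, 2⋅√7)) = ({2/19, 9/79, 1/8, 5⋅√5} × [-7/16, 0]) ∪ ({-5/3, 2/19, 1/8, 9/2, 23/4, 5⋅√5} × [-7/16, 2⋅√7])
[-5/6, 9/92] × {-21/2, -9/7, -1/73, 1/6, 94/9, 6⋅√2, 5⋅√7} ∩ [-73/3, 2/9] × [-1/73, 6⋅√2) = [-5/6, 9/92] × {-1/73, 1/6}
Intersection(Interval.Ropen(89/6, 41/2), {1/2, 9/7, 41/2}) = EmptySet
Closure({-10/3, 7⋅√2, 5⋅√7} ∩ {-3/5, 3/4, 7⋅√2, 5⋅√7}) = {7⋅√2, 5⋅√7}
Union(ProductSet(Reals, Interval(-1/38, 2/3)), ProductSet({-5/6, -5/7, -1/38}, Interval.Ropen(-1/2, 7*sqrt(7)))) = Union(ProductSet({-5/6, -5/7, -1/38}, Interval.Ropen(-1/2, 7*sqrt(7))), ProductSet(Reals, Interval(-1/38, 2/3)))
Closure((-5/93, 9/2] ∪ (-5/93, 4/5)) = [-5/93, 9/2]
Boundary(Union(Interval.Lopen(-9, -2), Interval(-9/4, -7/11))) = {-9, -7/11}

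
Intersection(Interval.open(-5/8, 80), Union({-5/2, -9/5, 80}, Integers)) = Range(0, 80, 1)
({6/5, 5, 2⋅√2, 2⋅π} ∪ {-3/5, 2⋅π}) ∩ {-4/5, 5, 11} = {5}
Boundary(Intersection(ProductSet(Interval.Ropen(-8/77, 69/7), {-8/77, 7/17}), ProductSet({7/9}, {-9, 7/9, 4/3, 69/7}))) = EmptySet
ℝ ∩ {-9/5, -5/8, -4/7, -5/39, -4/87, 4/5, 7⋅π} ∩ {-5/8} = {-5/8}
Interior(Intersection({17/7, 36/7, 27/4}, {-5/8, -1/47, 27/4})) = EmptySet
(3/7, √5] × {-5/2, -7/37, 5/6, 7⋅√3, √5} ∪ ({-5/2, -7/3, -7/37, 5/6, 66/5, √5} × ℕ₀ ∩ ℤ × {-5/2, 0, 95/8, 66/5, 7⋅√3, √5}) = (3/7, √5] × {-5/2, -7/37, 5/6, 7⋅√3, √5}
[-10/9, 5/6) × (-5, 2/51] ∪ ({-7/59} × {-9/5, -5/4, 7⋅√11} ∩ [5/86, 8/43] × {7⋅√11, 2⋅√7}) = [-10/9, 5/6) × (-5, 2/51]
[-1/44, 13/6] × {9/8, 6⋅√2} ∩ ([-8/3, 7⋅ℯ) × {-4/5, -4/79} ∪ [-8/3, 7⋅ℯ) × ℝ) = [-1/44, 13/6] × {9/8, 6⋅√2}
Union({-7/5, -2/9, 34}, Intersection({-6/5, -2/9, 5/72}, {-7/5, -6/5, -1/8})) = {-7/5, -6/5, -2/9, 34}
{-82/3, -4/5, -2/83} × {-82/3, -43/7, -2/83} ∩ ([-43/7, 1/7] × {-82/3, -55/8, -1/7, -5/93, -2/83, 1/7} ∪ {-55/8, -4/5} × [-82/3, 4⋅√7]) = ({-4/5} × {-82/3, -43/7, -2/83}) ∪ ({-4/5, -2/83} × {-82/3, -2/83})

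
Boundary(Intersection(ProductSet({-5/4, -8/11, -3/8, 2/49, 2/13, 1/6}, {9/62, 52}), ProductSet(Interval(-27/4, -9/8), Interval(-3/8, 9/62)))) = ProductSet({-5/4}, {9/62})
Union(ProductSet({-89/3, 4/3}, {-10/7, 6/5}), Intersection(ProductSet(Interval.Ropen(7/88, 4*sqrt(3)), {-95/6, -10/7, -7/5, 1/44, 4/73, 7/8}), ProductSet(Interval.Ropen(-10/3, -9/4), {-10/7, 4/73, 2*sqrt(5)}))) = ProductSet({-89/3, 4/3}, {-10/7, 6/5})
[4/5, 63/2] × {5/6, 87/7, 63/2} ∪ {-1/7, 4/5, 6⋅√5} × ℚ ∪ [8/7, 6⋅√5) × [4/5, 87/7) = ({-1/7, 4/5, 6⋅√5} × ℚ) ∪ ([4/5, 63/2] × {5/6, 87/7, 63/2}) ∪ ([8/7, 6⋅√5) × [4/5, 87/7))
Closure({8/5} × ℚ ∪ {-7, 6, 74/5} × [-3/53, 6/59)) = ({8/5} × ℝ) ∪ ({-7, 6, 74/5} × [-3/53, 6/59])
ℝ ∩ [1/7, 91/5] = [1/7, 91/5]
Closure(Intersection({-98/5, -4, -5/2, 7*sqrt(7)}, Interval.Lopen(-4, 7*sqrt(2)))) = {-5/2}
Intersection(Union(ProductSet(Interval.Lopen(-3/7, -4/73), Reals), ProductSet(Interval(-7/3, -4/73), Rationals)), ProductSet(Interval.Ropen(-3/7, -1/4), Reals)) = Union(ProductSet(Interval.Ropen(-3/7, -1/4), Rationals), ProductSet(Interval.open(-3/7, -1/4), Reals))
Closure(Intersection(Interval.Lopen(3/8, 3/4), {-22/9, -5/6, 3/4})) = {3/4}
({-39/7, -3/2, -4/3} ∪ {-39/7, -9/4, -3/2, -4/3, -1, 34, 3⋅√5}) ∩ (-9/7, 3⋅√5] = {-1, 3⋅√5}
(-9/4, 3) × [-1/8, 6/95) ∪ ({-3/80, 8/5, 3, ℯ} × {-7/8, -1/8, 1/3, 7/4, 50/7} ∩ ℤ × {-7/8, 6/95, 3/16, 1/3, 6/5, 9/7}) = ({3} × {-7/8, 1/3}) ∪ ((-9/4, 3) × [-1/8, 6/95))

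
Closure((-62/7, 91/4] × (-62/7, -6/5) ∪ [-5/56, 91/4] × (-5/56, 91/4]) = ({-62/7, 91/4} × [-62/7, -6/5]) ∪ ([-62/7, 91/4] × {-62/7, -6/5}) ∪ ((-62/7, 91/4] × (-62/7, -6/5)) ∪ ([-5/56, 91/4] × [-5/56, 91/4])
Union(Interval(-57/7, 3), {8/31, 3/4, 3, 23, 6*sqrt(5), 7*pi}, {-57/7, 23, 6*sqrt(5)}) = Union({23, 6*sqrt(5), 7*pi}, Interval(-57/7, 3))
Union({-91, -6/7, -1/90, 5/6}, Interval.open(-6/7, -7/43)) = Union({-91, -1/90, 5/6}, Interval.Ropen(-6/7, -7/43))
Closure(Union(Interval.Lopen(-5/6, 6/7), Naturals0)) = Union(Complement(Naturals0, Interval.open(-5/6, 6/7)), Interval(-5/6, 6/7), Naturals0)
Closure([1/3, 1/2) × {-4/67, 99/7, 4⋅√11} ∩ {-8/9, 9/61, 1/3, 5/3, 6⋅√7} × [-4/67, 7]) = {1/3} × {-4/67}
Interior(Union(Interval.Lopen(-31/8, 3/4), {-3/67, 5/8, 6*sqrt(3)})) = Interval.open(-31/8, 3/4)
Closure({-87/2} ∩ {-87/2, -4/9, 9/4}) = {-87/2}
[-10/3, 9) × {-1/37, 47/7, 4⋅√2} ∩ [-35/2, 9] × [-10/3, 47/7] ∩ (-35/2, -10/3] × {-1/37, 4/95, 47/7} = {-10/3} × {-1/37, 47/7}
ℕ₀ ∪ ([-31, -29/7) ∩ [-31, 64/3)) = [-31, -29/7) ∪ ℕ₀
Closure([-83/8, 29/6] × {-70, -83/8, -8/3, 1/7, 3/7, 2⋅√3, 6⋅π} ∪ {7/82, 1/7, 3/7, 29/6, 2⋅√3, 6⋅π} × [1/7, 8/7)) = ({7/82, 1/7, 3/7, 29/6, 2⋅√3, 6⋅π} × [1/7, 8/7]) ∪ ([-83/8, 29/6] × {-70, -83/8, -8/3, 1/7, 3/7, 2⋅√3, 6⋅π})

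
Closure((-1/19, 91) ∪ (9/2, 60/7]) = [-1/19, 91]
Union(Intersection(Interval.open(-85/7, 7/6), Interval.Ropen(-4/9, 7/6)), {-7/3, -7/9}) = Union({-7/3, -7/9}, Interval.Ropen(-4/9, 7/6))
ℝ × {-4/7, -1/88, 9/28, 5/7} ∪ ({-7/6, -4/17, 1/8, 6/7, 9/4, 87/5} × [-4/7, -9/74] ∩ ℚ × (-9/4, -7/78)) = (ℝ × {-4/7, -1/88, 9/28, 5/7}) ∪ ({-7/6, -4/17, 1/8, 6/7, 9/4, 87/5} × [-4/7, -9/74])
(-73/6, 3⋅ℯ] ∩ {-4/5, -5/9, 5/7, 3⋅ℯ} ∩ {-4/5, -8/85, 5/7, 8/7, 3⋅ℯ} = {-4/5, 5/7, 3⋅ℯ}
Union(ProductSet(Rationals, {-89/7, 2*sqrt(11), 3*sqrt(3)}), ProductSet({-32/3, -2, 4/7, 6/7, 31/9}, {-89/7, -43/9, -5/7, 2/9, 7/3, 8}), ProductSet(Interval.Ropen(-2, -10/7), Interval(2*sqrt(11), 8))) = Union(ProductSet({-32/3, -2, 4/7, 6/7, 31/9}, {-89/7, -43/9, -5/7, 2/9, 7/3, 8}), ProductSet(Interval.Ropen(-2, -10/7), Interval(2*sqrt(11), 8)), ProductSet(Rationals, {-89/7, 2*sqrt(11), 3*sqrt(3)}))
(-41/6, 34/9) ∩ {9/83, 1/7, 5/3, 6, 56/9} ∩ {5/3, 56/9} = {5/3}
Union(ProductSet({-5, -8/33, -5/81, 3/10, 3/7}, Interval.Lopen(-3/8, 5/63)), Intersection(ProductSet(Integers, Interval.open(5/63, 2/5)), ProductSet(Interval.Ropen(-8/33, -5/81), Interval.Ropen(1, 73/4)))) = ProductSet({-5, -8/33, -5/81, 3/10, 3/7}, Interval.Lopen(-3/8, 5/63))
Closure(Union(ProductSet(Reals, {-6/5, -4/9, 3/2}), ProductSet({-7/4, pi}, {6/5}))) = Union(ProductSet({-7/4, pi}, {6/5}), ProductSet(Reals, {-6/5, -4/9, 3/2}))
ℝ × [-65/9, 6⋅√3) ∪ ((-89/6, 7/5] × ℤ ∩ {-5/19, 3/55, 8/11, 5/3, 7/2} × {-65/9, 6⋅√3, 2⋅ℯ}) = ℝ × [-65/9, 6⋅√3)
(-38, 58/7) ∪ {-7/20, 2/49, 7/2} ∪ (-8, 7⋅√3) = (-38, 7⋅√3)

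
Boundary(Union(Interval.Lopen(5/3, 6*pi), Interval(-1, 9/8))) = {-1, 9/8, 5/3, 6*pi}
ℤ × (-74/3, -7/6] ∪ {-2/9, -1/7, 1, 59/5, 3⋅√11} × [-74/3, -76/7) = (ℤ × (-74/3, -7/6]) ∪ ({-2/9, -1/7, 1, 59/5, 3⋅√11} × [-74/3, -76/7))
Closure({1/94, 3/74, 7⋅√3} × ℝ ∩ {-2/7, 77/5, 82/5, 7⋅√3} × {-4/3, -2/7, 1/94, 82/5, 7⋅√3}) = {7⋅√3} × {-4/3, -2/7, 1/94, 82/5, 7⋅√3}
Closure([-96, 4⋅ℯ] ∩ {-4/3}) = {-4/3}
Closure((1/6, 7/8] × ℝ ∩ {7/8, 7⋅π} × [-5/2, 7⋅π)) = {7/8} × [-5/2, 7⋅π]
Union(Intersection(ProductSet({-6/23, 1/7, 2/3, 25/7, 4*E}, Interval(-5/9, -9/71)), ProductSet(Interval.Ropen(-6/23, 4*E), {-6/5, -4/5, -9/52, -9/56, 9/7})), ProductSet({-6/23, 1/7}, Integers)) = Union(ProductSet({-6/23, 1/7}, Integers), ProductSet({-6/23, 1/7, 2/3, 25/7}, {-9/52, -9/56}))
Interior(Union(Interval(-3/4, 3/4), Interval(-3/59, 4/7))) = Interval.open(-3/4, 3/4)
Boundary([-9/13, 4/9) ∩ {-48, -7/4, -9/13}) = {-9/13}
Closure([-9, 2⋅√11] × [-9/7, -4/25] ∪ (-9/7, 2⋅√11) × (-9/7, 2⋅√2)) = ([-9, 2⋅√11] × [-9/7, -4/25]) ∪ ({2⋅√11} × [-9/7, 2⋅√2]) ∪ ([-9/7, 2⋅√11] × {-9/7, 2⋅√2}) ∪ ((-9/7, 2⋅√11) × (-9/7, 2⋅√2)) ∪ ({-9/7, 2⋅√11} × ({-9/7} ∪ [-4/25, 2⋅√2]))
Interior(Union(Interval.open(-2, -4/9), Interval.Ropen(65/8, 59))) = Union(Interval.open(-2, -4/9), Interval.open(65/8, 59))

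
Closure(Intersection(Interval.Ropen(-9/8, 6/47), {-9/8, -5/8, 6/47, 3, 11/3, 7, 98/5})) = {-9/8, -5/8}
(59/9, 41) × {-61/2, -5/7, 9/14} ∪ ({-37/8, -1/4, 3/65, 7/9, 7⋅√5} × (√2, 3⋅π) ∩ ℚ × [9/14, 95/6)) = ((59/9, 41) × {-61/2, -5/7, 9/14}) ∪ ({-37/8, -1/4, 3/65, 7/9} × (√2, 3⋅π))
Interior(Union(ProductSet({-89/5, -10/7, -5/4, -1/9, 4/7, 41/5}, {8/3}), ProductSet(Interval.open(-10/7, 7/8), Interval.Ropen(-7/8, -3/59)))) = ProductSet(Interval.open(-10/7, 7/8), Interval.open(-7/8, -3/59))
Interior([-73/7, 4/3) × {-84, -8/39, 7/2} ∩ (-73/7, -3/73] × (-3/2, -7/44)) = ∅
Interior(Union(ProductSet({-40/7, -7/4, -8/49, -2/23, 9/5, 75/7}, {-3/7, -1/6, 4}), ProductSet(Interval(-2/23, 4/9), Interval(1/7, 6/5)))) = ProductSet(Interval.open(-2/23, 4/9), Interval.open(1/7, 6/5))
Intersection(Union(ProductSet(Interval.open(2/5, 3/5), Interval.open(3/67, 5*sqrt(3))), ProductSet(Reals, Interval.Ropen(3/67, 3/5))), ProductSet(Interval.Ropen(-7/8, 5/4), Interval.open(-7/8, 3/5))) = ProductSet(Interval.Ropen(-7/8, 5/4), Interval.Ropen(3/67, 3/5))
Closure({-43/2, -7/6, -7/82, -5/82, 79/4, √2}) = {-43/2, -7/6, -7/82, -5/82, 79/4, √2}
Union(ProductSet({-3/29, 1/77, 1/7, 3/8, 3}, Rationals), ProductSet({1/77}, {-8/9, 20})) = ProductSet({-3/29, 1/77, 1/7, 3/8, 3}, Rationals)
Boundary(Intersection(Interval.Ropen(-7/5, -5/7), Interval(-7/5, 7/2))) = {-7/5, -5/7}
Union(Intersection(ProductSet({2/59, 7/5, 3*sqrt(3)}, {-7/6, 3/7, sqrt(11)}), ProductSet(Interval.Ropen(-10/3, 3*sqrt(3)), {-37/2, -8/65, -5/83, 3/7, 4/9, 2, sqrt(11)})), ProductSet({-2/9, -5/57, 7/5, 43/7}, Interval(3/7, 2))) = Union(ProductSet({2/59, 7/5}, {3/7, sqrt(11)}), ProductSet({-2/9, -5/57, 7/5, 43/7}, Interval(3/7, 2)))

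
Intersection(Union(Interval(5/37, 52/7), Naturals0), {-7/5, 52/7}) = {52/7}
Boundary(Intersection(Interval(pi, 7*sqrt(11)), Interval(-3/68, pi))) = {pi}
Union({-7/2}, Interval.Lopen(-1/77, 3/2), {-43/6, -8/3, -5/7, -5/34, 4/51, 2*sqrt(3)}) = Union({-43/6, -7/2, -8/3, -5/7, -5/34, 2*sqrt(3)}, Interval.Lopen(-1/77, 3/2))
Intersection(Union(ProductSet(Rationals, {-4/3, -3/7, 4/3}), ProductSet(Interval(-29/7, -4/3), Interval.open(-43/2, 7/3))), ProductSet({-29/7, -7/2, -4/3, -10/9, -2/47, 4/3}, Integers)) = ProductSet({-29/7, -7/2, -4/3}, Range(-21, 3, 1))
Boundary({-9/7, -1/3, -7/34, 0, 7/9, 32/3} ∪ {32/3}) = {-9/7, -1/3, -7/34, 0, 7/9, 32/3}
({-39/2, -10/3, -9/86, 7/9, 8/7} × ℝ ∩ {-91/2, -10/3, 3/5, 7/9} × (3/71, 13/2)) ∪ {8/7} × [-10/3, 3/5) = ({8/7} × [-10/3, 3/5)) ∪ ({-10/3, 7/9} × (3/71, 13/2))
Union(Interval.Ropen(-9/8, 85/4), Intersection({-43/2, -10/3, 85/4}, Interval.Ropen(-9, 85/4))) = Union({-10/3}, Interval.Ropen(-9/8, 85/4))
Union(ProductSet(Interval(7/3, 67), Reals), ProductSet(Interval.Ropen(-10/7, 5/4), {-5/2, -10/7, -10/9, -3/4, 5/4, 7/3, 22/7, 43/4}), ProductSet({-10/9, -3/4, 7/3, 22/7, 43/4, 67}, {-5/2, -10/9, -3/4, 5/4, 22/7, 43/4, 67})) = Union(ProductSet({-10/9, -3/4, 7/3, 22/7, 43/4, 67}, {-5/2, -10/9, -3/4, 5/4, 22/7, 43/4, 67}), ProductSet(Interval.Ropen(-10/7, 5/4), {-5/2, -10/7, -10/9, -3/4, 5/4, 7/3, 22/7, 43/4}), ProductSet(Interval(7/3, 67), Reals))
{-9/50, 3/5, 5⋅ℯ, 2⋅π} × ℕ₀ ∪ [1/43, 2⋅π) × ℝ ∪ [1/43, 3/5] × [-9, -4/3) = ([1/43, 2⋅π) × ℝ) ∪ ({-9/50, 3/5, 5⋅ℯ, 2⋅π} × ℕ₀)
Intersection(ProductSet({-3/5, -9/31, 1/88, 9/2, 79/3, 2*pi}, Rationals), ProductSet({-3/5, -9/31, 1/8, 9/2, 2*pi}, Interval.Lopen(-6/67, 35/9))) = ProductSet({-3/5, -9/31, 9/2, 2*pi}, Intersection(Interval.Lopen(-6/67, 35/9), Rationals))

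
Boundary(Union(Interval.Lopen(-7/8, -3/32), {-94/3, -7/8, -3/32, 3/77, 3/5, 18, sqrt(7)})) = {-94/3, -7/8, -3/32, 3/77, 3/5, 18, sqrt(7)}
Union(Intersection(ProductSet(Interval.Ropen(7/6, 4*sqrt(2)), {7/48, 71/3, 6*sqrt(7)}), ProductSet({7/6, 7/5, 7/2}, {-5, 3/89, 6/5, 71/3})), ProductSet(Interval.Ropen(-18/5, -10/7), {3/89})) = Union(ProductSet({7/6, 7/5, 7/2}, {71/3}), ProductSet(Interval.Ropen(-18/5, -10/7), {3/89}))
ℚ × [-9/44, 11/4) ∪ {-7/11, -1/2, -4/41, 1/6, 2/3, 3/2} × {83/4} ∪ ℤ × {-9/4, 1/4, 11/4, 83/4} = (ℤ × {-9/4, 1/4, 11/4, 83/4}) ∪ (ℚ × [-9/44, 11/4)) ∪ ({-7/11, -1/2, -4/41, 1/6, 2/3, 3/2} × {83/4})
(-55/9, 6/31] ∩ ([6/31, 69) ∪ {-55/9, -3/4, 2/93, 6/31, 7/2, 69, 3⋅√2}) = {-3/4, 2/93, 6/31}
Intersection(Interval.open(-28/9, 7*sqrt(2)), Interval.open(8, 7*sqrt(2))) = Interval.open(8, 7*sqrt(2))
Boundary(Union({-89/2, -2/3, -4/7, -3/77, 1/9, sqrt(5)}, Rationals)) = Reals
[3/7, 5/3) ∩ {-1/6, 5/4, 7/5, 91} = {5/4, 7/5}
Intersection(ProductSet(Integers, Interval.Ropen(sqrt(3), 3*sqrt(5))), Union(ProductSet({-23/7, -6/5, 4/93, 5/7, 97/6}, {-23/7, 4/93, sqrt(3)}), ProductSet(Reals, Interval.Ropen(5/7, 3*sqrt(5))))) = ProductSet(Integers, Interval.Ropen(sqrt(3), 3*sqrt(5)))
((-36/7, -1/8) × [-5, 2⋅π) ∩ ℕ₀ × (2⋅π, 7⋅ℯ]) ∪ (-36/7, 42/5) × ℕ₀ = (-36/7, 42/5) × ℕ₀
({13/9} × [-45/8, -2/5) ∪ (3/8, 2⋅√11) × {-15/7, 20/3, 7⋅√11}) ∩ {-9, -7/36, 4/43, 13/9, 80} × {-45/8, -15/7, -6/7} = {13/9} × {-45/8, -15/7, -6/7}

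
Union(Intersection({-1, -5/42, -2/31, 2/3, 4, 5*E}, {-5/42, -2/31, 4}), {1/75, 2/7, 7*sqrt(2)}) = {-5/42, -2/31, 1/75, 2/7, 4, 7*sqrt(2)}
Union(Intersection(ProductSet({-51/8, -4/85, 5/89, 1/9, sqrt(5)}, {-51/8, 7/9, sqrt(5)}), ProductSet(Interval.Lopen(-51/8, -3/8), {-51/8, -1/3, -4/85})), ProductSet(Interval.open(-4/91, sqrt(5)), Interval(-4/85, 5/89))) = ProductSet(Interval.open(-4/91, sqrt(5)), Interval(-4/85, 5/89))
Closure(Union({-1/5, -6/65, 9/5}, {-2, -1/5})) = {-2, -1/5, -6/65, 9/5}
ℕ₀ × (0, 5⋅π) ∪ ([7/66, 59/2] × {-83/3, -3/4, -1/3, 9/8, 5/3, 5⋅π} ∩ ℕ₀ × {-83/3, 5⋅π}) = (ℕ₀ × (0, 5⋅π)) ∪ ({1, 2, …, 29} × {-83/3, 5⋅π})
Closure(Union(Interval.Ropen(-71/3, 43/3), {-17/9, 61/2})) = Union({61/2}, Interval(-71/3, 43/3))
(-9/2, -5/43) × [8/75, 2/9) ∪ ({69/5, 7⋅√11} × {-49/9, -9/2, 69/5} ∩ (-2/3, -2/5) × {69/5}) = (-9/2, -5/43) × [8/75, 2/9)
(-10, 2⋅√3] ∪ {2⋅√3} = (-10, 2⋅√3]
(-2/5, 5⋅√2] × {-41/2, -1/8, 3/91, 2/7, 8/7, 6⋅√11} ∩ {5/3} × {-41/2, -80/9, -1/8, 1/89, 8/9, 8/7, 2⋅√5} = {5/3} × {-41/2, -1/8, 8/7}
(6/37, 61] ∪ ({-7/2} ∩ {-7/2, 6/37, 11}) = {-7/2} ∪ (6/37, 61]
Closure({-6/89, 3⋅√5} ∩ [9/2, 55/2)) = {3⋅√5}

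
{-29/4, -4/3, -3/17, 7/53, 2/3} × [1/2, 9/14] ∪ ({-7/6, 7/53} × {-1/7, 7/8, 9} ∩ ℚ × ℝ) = ({-7/6, 7/53} × {-1/7, 7/8, 9}) ∪ ({-29/4, -4/3, -3/17, 7/53, 2/3} × [1/2, 9/14])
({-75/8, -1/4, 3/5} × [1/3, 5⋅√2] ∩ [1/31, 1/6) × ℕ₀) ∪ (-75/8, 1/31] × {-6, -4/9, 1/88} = (-75/8, 1/31] × {-6, -4/9, 1/88}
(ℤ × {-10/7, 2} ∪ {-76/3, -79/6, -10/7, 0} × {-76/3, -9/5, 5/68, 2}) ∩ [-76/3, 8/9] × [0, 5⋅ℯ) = ({-25, -24, …, 0} × {2}) ∪ ({-76/3, -79/6, -10/7, 0} × {5/68, 2})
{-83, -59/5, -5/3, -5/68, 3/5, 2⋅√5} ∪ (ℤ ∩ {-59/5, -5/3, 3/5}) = {-83, -59/5, -5/3, -5/68, 3/5, 2⋅√5}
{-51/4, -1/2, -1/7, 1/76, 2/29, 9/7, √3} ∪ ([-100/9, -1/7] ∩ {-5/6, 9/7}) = {-51/4, -5/6, -1/2, -1/7, 1/76, 2/29, 9/7, √3}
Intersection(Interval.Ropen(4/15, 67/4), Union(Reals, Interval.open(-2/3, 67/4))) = Interval.Ropen(4/15, 67/4)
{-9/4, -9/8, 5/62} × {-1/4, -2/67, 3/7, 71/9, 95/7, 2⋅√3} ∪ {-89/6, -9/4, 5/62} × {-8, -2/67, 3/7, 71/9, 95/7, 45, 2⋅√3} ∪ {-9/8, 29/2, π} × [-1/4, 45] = ({-9/8, 29/2, π} × [-1/4, 45]) ∪ ({-9/4, -9/8, 5/62} × {-1/4, -2/67, 3/7, 71/9, 95/7, 2⋅√3}) ∪ ({-89/6, -9/4, 5/62} × {-8, -2/67, 3/7, 71/9, 95/7, 45, 2⋅√3})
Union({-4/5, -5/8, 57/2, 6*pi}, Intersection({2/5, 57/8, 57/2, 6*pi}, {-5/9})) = {-4/5, -5/8, 57/2, 6*pi}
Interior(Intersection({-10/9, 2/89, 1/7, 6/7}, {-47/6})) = EmptySet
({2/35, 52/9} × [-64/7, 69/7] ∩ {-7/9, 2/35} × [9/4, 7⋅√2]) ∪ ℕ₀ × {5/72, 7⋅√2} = ({2/35} × [9/4, 69/7]) ∪ (ℕ₀ × {5/72, 7⋅√2})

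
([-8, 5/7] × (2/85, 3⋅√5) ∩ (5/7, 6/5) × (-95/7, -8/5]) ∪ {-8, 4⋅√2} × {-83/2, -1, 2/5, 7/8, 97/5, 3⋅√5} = {-8, 4⋅√2} × {-83/2, -1, 2/5, 7/8, 97/5, 3⋅√5}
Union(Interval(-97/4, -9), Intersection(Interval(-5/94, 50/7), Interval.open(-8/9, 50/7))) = Union(Interval(-97/4, -9), Interval.Ropen(-5/94, 50/7))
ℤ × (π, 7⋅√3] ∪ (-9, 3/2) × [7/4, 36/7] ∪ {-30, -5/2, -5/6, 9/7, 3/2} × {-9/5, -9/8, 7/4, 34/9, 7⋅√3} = (ℤ × (π, 7⋅√3]) ∪ ((-9, 3/2) × [7/4, 36/7]) ∪ ({-30, -5/2, -5/6, 9/7, 3/2} × {-9/5, -9/8, 7/4, 34/9, 7⋅√3})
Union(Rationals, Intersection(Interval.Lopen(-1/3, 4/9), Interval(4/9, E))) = Rationals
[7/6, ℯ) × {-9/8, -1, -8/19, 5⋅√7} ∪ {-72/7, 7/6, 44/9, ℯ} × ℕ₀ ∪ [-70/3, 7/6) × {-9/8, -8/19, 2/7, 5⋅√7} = ({-72/7, 7/6, 44/9, ℯ} × ℕ₀) ∪ ([-70/3, 7/6) × {-9/8, -8/19, 2/7, 5⋅√7}) ∪ ([7/6, ℯ) × {-9/8, -1, -8/19, 5⋅√7})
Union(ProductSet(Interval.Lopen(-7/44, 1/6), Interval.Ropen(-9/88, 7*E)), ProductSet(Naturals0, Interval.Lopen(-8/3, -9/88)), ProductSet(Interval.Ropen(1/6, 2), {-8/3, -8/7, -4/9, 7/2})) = Union(ProductSet(Interval.Lopen(-7/44, 1/6), Interval.Ropen(-9/88, 7*E)), ProductSet(Interval.Ropen(1/6, 2), {-8/3, -8/7, -4/9, 7/2}), ProductSet(Naturals0, Interval.Lopen(-8/3, -9/88)))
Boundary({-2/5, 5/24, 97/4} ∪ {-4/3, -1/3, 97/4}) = {-4/3, -2/5, -1/3, 5/24, 97/4}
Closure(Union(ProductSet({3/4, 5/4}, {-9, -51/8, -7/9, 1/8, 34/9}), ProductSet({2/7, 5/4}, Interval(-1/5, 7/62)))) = Union(ProductSet({2/7, 5/4}, Interval(-1/5, 7/62)), ProductSet({3/4, 5/4}, {-9, -51/8, -7/9, 1/8, 34/9}))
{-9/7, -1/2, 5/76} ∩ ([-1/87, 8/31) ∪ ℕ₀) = {5/76}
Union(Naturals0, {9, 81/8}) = Union({81/8}, Naturals0)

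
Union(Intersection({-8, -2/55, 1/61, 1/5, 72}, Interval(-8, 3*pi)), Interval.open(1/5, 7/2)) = Union({-8, -2/55, 1/61}, Interval.Ropen(1/5, 7/2))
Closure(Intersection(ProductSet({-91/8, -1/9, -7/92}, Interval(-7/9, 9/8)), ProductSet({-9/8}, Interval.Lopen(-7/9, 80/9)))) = EmptySet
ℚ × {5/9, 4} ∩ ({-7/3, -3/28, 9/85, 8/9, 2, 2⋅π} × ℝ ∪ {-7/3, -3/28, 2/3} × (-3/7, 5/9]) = ({-7/3, -3/28, 2/3} × {5/9}) ∪ ({-7/3, -3/28, 9/85, 8/9, 2} × {5/9, 4})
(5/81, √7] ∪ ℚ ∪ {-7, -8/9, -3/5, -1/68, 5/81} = ℚ ∪ [5/81, √7]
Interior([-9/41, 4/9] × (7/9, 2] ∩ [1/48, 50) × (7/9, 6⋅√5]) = (1/48, 4/9) × (7/9, 2)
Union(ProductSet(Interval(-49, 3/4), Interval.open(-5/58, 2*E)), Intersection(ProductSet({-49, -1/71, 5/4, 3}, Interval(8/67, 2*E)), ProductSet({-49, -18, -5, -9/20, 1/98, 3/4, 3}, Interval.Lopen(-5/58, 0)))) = ProductSet(Interval(-49, 3/4), Interval.open(-5/58, 2*E))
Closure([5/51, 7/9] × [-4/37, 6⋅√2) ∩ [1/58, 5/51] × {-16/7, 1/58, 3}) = {5/51} × {1/58, 3}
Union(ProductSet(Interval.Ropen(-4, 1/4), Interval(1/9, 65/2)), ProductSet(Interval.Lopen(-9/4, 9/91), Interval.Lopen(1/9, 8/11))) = ProductSet(Interval.Ropen(-4, 1/4), Interval(1/9, 65/2))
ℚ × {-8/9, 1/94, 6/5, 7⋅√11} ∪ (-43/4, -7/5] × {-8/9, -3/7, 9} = ((-43/4, -7/5] × {-8/9, -3/7, 9}) ∪ (ℚ × {-8/9, 1/94, 6/5, 7⋅√11})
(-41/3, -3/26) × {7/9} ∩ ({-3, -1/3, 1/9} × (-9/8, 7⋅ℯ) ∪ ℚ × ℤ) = {-3, -1/3} × {7/9}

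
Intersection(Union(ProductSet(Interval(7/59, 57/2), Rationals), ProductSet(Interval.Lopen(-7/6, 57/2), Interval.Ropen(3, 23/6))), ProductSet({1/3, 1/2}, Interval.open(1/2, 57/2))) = ProductSet({1/3, 1/2}, Union(Intersection(Interval.open(1/2, 57/2), Rationals), Interval(3, 23/6)))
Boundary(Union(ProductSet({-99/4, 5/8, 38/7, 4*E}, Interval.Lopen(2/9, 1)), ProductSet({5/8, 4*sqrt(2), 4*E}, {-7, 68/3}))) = Union(ProductSet({5/8, 4*sqrt(2), 4*E}, {-7, 68/3}), ProductSet({-99/4, 5/8, 38/7, 4*E}, Interval(2/9, 1)))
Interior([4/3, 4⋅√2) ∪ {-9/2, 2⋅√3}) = (4/3, 4⋅√2)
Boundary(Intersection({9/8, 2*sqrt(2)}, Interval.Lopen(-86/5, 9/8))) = {9/8}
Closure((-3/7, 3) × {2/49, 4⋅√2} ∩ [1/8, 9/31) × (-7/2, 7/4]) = [1/8, 9/31] × {2/49}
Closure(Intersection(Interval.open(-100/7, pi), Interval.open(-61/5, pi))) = Interval(-61/5, pi)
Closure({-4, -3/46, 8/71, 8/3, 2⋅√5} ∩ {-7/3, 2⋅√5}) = {2⋅√5}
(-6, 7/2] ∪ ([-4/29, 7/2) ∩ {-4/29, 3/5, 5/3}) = (-6, 7/2]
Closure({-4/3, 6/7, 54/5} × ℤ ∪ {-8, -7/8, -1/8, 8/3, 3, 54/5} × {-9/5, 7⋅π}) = ({-4/3, 6/7, 54/5} × ℤ) ∪ ({-8, -7/8, -1/8, 8/3, 3, 54/5} × {-9/5, 7⋅π})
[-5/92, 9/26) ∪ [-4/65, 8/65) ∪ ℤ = ℤ ∪ [-4/65, 9/26)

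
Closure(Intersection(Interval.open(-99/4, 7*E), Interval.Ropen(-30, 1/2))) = Interval(-99/4, 1/2)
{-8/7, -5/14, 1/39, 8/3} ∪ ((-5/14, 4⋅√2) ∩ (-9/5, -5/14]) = {-8/7, -5/14, 1/39, 8/3}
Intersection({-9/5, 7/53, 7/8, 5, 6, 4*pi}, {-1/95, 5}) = {5}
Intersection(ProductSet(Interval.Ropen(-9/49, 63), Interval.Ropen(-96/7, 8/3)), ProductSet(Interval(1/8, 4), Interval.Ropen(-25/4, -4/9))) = ProductSet(Interval(1/8, 4), Interval.Ropen(-25/4, -4/9))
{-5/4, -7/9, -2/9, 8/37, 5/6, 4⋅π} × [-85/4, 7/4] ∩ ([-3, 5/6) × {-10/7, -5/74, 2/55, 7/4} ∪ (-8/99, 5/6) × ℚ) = ({8/37} × (ℚ ∩ [-85/4, 7/4])) ∪ ({-5/4, -7/9, -2/9, 8/37} × {-10/7, -5/74, 2/55, 7/4})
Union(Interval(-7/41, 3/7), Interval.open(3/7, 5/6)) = Interval.Ropen(-7/41, 5/6)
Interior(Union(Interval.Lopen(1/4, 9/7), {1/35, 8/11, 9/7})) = Interval.open(1/4, 9/7)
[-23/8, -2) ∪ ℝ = (-∞, ∞)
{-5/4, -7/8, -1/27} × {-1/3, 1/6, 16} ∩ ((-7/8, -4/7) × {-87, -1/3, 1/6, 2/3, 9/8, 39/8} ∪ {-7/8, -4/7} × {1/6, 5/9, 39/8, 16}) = {-7/8} × {1/6, 16}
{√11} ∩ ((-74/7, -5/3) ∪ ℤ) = ∅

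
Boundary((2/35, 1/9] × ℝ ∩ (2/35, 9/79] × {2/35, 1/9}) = [2/35, 1/9] × {2/35, 1/9}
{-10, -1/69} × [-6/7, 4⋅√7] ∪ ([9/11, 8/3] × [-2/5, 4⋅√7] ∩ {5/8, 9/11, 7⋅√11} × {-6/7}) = {-10, -1/69} × [-6/7, 4⋅√7]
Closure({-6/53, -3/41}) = {-6/53, -3/41}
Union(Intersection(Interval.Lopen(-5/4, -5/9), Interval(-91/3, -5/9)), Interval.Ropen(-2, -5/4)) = Union(Interval.Ropen(-2, -5/4), Interval.Lopen(-5/4, -5/9))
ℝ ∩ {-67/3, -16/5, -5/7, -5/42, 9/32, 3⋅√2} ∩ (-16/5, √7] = {-5/7, -5/42, 9/32}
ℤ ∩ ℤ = ℤ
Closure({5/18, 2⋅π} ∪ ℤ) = ℤ ∪ {5/18, 2⋅π}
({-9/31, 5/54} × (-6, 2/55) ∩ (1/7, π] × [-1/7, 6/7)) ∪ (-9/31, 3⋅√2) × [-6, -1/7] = (-9/31, 3⋅√2) × [-6, -1/7]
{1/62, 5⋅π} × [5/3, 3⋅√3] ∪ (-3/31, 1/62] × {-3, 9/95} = ((-3/31, 1/62] × {-3, 9/95}) ∪ ({1/62, 5⋅π} × [5/3, 3⋅√3])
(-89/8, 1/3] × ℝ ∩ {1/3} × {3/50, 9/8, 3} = {1/3} × {3/50, 9/8, 3}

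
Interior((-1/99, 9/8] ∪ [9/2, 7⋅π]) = (-1/99, 9/8) ∪ (9/2, 7⋅π)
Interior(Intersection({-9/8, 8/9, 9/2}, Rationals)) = EmptySet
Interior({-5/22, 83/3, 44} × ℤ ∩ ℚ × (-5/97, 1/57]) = ∅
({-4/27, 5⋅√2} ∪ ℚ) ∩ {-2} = {-2}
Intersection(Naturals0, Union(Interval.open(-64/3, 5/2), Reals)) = Naturals0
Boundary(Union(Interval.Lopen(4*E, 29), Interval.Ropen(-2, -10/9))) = {-2, -10/9, 29, 4*E}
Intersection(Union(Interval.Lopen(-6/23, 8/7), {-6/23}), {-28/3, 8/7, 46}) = {8/7}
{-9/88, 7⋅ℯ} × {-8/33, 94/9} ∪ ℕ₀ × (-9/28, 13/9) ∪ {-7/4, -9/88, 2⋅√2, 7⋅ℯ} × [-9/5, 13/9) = (ℕ₀ × (-9/28, 13/9)) ∪ ({-9/88, 7⋅ℯ} × {-8/33, 94/9}) ∪ ({-7/4, -9/88, 2⋅√2, 7⋅ℯ} × [-9/5, 13/9))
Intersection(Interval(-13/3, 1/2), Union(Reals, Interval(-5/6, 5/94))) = Interval(-13/3, 1/2)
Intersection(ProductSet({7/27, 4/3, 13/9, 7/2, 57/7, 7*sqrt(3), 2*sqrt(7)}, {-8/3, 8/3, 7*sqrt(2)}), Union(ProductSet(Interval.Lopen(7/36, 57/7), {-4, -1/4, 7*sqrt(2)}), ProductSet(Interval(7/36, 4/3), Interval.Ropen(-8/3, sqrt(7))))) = Union(ProductSet({7/27, 4/3}, {-8/3}), ProductSet({7/27, 4/3, 13/9, 7/2, 57/7, 2*sqrt(7)}, {7*sqrt(2)}))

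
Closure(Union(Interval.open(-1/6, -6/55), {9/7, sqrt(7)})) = Union({9/7, sqrt(7)}, Interval(-1/6, -6/55))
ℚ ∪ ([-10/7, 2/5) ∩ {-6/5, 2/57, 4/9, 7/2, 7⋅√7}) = ℚ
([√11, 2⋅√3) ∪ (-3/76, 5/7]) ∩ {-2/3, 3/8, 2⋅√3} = {3/8}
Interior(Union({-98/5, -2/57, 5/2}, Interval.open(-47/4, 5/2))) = Interval.open(-47/4, 5/2)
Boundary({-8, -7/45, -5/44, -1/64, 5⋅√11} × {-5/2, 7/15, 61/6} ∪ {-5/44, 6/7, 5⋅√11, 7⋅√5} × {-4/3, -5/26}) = ({-8, -7/45, -5/44, -1/64, 5⋅√11} × {-5/2, 7/15, 61/6}) ∪ ({-5/44, 6/7, 5⋅√11, 7⋅√5} × {-4/3, -5/26})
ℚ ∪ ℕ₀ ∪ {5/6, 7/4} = ℚ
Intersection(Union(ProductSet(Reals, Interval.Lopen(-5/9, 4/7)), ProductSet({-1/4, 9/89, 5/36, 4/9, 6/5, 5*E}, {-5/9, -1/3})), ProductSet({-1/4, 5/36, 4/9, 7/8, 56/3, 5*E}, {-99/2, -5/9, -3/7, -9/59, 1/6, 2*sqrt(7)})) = Union(ProductSet({-1/4, 5/36, 4/9, 5*E}, {-5/9}), ProductSet({-1/4, 5/36, 4/9, 7/8, 56/3, 5*E}, {-3/7, -9/59, 1/6}))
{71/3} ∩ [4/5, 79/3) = {71/3}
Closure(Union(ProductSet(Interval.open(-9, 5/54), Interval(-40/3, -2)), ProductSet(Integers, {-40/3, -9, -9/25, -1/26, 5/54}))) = Union(ProductSet(Integers, {-40/3, -9, -9/25, -1/26, 5/54}), ProductSet(Interval(-9, 5/54), Interval(-40/3, -2)))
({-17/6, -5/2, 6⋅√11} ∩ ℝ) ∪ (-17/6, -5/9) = [-17/6, -5/9) ∪ {6⋅√11}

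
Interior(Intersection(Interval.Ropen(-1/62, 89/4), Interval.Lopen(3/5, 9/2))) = Interval.open(3/5, 9/2)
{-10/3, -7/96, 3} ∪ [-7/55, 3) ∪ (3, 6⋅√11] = {-10/3} ∪ [-7/55, 6⋅√11]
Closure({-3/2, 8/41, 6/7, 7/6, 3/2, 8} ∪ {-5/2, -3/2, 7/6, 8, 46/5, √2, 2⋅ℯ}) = {-5/2, -3/2, 8/41, 6/7, 7/6, 3/2, 8, 46/5, √2, 2⋅ℯ}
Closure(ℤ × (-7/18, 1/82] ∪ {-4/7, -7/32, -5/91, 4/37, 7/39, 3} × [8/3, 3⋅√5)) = (ℤ × [-7/18, 1/82]) ∪ ({-4/7, -7/32, -5/91, 4/37, 7/39, 3} × [8/3, 3⋅√5])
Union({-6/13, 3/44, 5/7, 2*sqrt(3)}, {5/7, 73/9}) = {-6/13, 3/44, 5/7, 73/9, 2*sqrt(3)}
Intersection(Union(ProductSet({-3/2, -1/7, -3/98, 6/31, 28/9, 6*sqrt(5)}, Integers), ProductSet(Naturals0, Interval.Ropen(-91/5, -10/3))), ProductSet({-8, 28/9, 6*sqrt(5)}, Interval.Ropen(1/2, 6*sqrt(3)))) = ProductSet({28/9, 6*sqrt(5)}, Range(1, 11, 1))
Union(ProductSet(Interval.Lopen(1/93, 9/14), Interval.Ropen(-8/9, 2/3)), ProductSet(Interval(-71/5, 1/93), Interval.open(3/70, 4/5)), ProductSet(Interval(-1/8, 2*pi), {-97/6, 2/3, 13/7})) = Union(ProductSet(Interval(-71/5, 1/93), Interval.open(3/70, 4/5)), ProductSet(Interval(-1/8, 2*pi), {-97/6, 2/3, 13/7}), ProductSet(Interval.Lopen(1/93, 9/14), Interval.Ropen(-8/9, 2/3)))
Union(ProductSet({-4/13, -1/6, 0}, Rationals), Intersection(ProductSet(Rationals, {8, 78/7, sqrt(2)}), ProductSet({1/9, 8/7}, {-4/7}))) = ProductSet({-4/13, -1/6, 0}, Rationals)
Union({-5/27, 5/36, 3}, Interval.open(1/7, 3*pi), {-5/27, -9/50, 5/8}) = Union({-5/27, -9/50, 5/36}, Interval.open(1/7, 3*pi))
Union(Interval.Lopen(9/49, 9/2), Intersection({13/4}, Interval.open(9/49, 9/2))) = Interval.Lopen(9/49, 9/2)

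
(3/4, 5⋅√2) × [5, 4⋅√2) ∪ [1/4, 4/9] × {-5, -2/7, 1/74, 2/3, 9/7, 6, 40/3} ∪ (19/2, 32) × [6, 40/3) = ((19/2, 32) × [6, 40/3)) ∪ ([1/4, 4/9] × {-5, -2/7, 1/74, 2/3, 9/7, 6, 40/3}) ∪ ((3/4, 5⋅√2) × [5, 4⋅√2))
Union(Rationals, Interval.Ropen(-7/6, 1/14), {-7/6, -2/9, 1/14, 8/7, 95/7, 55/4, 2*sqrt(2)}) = Union({2*sqrt(2)}, Interval(-7/6, 1/14), Rationals)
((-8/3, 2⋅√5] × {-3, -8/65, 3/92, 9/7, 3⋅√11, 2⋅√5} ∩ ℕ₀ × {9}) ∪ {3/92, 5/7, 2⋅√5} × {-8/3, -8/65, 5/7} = {3/92, 5/7, 2⋅√5} × {-8/3, -8/65, 5/7}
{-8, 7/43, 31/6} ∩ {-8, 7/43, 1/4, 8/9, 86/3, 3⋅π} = {-8, 7/43}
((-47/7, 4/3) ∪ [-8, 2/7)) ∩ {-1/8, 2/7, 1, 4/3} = {-1/8, 2/7, 1}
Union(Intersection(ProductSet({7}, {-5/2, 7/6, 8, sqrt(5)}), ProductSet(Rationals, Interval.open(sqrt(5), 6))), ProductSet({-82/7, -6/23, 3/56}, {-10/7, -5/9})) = ProductSet({-82/7, -6/23, 3/56}, {-10/7, -5/9})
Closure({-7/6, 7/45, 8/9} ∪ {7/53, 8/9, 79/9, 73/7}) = {-7/6, 7/53, 7/45, 8/9, 79/9, 73/7}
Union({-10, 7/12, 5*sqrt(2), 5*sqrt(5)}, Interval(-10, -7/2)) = Union({7/12, 5*sqrt(2), 5*sqrt(5)}, Interval(-10, -7/2))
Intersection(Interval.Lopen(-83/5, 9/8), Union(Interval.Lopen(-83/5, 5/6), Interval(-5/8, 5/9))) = Interval.Lopen(-83/5, 5/6)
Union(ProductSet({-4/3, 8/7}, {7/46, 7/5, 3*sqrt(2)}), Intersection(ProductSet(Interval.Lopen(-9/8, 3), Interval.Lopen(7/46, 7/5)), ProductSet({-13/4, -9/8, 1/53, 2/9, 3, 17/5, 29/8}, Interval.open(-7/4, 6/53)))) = ProductSet({-4/3, 8/7}, {7/46, 7/5, 3*sqrt(2)})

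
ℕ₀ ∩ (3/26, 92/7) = {1, 2, …, 13}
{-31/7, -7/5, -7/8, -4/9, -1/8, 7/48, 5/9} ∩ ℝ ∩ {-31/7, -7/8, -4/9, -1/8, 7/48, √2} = {-31/7, -7/8, -4/9, -1/8, 7/48}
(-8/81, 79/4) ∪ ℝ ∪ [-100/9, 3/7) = (-∞, ∞)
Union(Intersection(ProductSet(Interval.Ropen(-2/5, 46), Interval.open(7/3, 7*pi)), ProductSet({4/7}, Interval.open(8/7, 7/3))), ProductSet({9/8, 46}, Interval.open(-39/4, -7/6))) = ProductSet({9/8, 46}, Interval.open(-39/4, -7/6))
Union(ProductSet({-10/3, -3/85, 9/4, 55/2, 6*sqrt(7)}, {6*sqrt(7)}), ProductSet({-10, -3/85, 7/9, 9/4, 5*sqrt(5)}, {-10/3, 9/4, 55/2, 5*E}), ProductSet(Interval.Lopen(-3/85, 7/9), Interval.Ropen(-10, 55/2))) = Union(ProductSet({-10, -3/85, 7/9, 9/4, 5*sqrt(5)}, {-10/3, 9/4, 55/2, 5*E}), ProductSet({-10/3, -3/85, 9/4, 55/2, 6*sqrt(7)}, {6*sqrt(7)}), ProductSet(Interval.Lopen(-3/85, 7/9), Interval.Ropen(-10, 55/2)))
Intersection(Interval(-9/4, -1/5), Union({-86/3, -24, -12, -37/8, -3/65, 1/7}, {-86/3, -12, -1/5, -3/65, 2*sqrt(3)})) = {-1/5}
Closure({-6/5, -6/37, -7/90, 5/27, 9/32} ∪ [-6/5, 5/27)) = [-6/5, 5/27] ∪ {9/32}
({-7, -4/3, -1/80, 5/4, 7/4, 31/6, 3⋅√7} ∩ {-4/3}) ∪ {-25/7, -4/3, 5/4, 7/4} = {-25/7, -4/3, 5/4, 7/4}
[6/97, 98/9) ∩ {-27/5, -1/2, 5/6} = {5/6}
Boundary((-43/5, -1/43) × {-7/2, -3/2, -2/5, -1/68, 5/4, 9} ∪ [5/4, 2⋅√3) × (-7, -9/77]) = ({5/4, 2⋅√3} × [-7, -9/77]) ∪ ([-43/5, -1/43] × {-7/2, -3/2, -2/5, -1/68, 5/4, 9}) ∪ ([5/4, 2⋅√3] × {-7, -9/77})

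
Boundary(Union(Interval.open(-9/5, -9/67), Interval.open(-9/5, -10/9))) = {-9/5, -9/67}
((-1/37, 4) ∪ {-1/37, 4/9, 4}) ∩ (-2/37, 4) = [-1/37, 4)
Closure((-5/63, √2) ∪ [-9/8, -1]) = [-9/8, -1] ∪ [-5/63, √2]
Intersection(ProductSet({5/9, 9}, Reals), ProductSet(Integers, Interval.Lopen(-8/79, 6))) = ProductSet({9}, Interval.Lopen(-8/79, 6))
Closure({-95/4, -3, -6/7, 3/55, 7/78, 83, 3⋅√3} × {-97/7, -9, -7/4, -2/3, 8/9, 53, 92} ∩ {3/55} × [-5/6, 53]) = {3/55} × {-2/3, 8/9, 53}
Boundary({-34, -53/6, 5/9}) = {-34, -53/6, 5/9}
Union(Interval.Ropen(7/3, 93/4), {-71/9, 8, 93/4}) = Union({-71/9}, Interval(7/3, 93/4))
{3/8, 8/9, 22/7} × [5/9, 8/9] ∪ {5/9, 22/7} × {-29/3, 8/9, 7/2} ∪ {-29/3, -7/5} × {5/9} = ({-29/3, -7/5} × {5/9}) ∪ ({5/9, 22/7} × {-29/3, 8/9, 7/2}) ∪ ({3/8, 8/9, 22/7} × [5/9, 8/9])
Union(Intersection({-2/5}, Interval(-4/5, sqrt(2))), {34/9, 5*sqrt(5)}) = {-2/5, 34/9, 5*sqrt(5)}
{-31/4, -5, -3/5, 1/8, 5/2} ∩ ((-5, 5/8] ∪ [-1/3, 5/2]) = {-3/5, 1/8, 5/2}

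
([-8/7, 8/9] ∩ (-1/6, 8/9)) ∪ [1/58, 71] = (-1/6, 71]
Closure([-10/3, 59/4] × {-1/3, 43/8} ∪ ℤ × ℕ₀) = (ℤ × ℕ₀) ∪ ([-10/3, 59/4] × {-1/3, 43/8})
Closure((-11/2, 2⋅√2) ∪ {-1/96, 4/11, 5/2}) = [-11/2, 2⋅√2]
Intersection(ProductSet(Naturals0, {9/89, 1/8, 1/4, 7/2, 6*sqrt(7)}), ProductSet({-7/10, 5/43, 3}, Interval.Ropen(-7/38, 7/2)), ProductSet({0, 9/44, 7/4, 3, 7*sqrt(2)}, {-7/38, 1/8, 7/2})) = ProductSet({3}, {1/8})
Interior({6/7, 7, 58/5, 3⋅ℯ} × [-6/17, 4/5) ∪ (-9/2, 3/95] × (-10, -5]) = (-9/2, 3/95) × (-10, -5)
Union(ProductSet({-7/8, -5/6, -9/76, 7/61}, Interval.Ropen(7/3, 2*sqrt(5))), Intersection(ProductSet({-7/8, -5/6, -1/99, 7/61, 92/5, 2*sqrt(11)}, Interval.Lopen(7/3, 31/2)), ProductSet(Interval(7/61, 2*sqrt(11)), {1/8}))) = ProductSet({-7/8, -5/6, -9/76, 7/61}, Interval.Ropen(7/3, 2*sqrt(5)))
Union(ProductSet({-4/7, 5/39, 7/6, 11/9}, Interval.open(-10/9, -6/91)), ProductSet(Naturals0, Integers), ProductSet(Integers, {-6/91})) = Union(ProductSet({-4/7, 5/39, 7/6, 11/9}, Interval.open(-10/9, -6/91)), ProductSet(Integers, {-6/91}), ProductSet(Naturals0, Integers))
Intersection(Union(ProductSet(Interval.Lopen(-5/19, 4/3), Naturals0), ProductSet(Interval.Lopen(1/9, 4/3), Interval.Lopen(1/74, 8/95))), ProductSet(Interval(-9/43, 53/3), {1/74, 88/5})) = EmptySet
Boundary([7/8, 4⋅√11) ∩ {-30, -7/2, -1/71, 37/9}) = {37/9}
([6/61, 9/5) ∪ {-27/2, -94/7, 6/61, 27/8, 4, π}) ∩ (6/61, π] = (6/61, 9/5) ∪ {π}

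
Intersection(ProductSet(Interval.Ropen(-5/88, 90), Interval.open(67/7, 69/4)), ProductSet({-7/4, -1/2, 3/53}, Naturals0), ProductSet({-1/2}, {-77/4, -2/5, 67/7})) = EmptySet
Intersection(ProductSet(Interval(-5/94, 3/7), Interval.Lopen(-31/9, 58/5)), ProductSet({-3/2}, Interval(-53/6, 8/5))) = EmptySet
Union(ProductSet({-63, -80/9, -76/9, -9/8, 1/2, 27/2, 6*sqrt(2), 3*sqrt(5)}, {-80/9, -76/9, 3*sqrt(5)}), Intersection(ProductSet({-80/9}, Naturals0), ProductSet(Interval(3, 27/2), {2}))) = ProductSet({-63, -80/9, -76/9, -9/8, 1/2, 27/2, 6*sqrt(2), 3*sqrt(5)}, {-80/9, -76/9, 3*sqrt(5)})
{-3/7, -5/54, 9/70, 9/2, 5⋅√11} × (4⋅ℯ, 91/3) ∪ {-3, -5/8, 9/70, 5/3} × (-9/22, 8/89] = ({-3, -5/8, 9/70, 5/3} × (-9/22, 8/89]) ∪ ({-3/7, -5/54, 9/70, 9/2, 5⋅√11} × (4⋅ℯ, 91/3))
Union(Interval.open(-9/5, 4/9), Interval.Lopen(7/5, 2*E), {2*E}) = Union(Interval.open(-9/5, 4/9), Interval.Lopen(7/5, 2*E))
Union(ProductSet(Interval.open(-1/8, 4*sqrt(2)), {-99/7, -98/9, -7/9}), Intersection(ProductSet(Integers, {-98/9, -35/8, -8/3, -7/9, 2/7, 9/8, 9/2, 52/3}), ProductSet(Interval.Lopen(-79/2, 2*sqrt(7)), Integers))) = ProductSet(Interval.open(-1/8, 4*sqrt(2)), {-99/7, -98/9, -7/9})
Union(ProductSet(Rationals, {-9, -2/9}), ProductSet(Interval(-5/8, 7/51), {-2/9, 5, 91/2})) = Union(ProductSet(Interval(-5/8, 7/51), {-2/9, 5, 91/2}), ProductSet(Rationals, {-9, -2/9}))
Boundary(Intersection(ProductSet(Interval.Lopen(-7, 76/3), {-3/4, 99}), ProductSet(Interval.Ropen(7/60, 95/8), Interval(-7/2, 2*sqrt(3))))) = ProductSet(Interval(7/60, 95/8), {-3/4})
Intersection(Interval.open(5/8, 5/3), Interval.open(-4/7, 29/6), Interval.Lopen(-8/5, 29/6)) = Interval.open(5/8, 5/3)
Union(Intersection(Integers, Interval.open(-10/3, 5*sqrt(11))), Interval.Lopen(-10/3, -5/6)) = Union(Interval.Lopen(-10/3, -5/6), Range(-3, 17, 1))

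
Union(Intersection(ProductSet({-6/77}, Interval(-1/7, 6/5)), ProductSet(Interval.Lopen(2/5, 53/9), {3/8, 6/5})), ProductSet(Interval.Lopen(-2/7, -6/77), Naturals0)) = ProductSet(Interval.Lopen(-2/7, -6/77), Naturals0)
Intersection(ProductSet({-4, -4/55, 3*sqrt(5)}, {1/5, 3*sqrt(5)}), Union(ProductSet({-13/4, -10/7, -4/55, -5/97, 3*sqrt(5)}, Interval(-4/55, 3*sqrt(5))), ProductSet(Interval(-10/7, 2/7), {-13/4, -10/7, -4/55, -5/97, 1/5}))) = ProductSet({-4/55, 3*sqrt(5)}, {1/5, 3*sqrt(5)})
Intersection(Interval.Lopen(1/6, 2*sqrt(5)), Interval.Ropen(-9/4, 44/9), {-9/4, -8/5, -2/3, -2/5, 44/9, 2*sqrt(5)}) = {2*sqrt(5)}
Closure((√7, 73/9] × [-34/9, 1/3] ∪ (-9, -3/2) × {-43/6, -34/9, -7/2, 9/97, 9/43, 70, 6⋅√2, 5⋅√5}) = ([√7, 73/9] × [-34/9, 1/3]) ∪ ([-9, -3/2] × {-43/6, -34/9, -7/2, 9/97, 9/43, 70, 6⋅√2, 5⋅√5})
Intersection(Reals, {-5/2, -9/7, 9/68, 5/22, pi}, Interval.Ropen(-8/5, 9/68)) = {-9/7}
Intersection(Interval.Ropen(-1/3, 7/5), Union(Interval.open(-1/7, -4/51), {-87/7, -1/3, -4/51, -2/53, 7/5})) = Union({-1/3, -2/53}, Interval.Lopen(-1/7, -4/51))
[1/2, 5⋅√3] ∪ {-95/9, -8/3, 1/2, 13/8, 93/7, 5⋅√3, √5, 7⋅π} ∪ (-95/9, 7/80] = [-95/9, 7/80] ∪ [1/2, 5⋅√3] ∪ {93/7, 7⋅π}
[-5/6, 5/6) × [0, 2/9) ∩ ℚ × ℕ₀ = (ℚ ∩ [-5/6, 5/6)) × {0}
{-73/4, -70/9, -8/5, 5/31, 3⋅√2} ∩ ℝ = {-73/4, -70/9, -8/5, 5/31, 3⋅√2}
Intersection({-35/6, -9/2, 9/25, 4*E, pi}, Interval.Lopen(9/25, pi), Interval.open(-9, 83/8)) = {pi}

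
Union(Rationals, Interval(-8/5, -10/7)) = Union(Interval(-8/5, -10/7), Rationals)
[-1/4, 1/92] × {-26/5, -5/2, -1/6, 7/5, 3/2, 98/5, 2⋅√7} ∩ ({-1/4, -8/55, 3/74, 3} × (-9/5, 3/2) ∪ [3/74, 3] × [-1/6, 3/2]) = {-1/4, -8/55} × {-1/6, 7/5}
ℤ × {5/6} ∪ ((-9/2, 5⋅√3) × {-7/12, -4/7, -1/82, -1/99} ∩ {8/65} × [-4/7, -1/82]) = (ℤ × {5/6}) ∪ ({8/65} × {-4/7, -1/82})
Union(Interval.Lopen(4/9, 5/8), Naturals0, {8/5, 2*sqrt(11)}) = Union({8/5, 2*sqrt(11)}, Interval.Lopen(4/9, 5/8), Naturals0)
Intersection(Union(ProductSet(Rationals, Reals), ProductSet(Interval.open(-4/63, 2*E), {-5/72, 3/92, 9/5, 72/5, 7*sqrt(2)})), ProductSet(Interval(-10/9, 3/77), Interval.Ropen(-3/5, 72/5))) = Union(ProductSet(Intersection(Interval(-10/9, 3/77), Rationals), Interval.Ropen(-3/5, 72/5)), ProductSet(Interval.Lopen(-4/63, 3/77), {-5/72, 3/92, 9/5, 7*sqrt(2)}))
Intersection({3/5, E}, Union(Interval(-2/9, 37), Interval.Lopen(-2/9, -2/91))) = {3/5, E}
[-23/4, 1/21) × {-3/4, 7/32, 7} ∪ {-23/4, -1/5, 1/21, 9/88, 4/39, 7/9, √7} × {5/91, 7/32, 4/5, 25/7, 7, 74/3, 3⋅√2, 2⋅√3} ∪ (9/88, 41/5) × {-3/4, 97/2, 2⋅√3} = ([-23/4, 1/21) × {-3/4, 7/32, 7}) ∪ ((9/88, 41/5) × {-3/4, 97/2, 2⋅√3}) ∪ ({-23/4, -1/5, 1/21, 9/88, 4/39, 7/9, √7} × {5/91, 7/32, 4/5, 25/7, 7, 74/3, 3⋅√2, 2⋅√3})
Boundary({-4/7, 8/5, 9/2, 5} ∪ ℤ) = ℤ ∪ {-4/7, 8/5, 9/2}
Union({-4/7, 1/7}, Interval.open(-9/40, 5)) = Union({-4/7}, Interval.open(-9/40, 5))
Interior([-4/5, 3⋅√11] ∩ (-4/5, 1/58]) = (-4/5, 1/58)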